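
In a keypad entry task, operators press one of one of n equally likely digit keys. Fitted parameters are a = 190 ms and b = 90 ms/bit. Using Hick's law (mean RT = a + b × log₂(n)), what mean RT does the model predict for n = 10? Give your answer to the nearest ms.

489 ms

log₂(10) = 3.3219 bits, so RT = 190 + 90 × 3.3219 ≈ 488.974 ms.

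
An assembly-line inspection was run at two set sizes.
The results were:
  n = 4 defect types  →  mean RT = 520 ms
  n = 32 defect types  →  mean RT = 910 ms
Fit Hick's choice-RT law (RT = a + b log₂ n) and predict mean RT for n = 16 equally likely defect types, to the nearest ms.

Fit slope and intercept:
  b = (910 − 520) / (log₂ 32 − log₂ 4) = 390 / (5 − 2) = 130 ms/bit
  a = 520 − 130 × 2 = 260 ms
Then RT(16) = 260 + 130 × log₂ 16 = 260 + 130 × 4 ≈ 780.000 ms.

780 ms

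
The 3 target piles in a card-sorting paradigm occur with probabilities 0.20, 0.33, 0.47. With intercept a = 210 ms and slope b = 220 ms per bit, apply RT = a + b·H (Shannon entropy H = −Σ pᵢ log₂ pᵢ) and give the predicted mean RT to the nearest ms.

541 ms

Entropy contributions −pᵢ log₂ pᵢ: 0.4644, 0.5278, 0.5120; sum H = 1.5042 bits.
RT = a + bH = 210 + 220·1.5042 = 540.92 ms.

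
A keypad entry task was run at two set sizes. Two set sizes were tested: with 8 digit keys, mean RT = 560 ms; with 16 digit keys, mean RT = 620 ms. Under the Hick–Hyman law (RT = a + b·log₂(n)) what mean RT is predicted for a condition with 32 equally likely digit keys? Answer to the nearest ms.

RT is linear in log₂ n, so two points fix the line:
  b = (620 − 560) / (log₂ 16 − log₂ 8) = 60 / (4 − 3) = 60 ms/bit
  a = 560 − 60 × 3 = 380 ms
Then RT(32) = 380 + 60 × log₂ 32 = 380 + 60 × 5 ≈ 680.000 ms.

680 ms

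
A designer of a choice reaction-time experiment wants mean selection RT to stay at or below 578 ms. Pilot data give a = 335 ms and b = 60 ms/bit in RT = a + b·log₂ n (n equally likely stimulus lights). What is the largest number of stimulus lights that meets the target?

Information budget: (578 − 335)/60 = 4.0500 bits, so n ≤ 2^4.0500 = 16.564 → at most 16.

16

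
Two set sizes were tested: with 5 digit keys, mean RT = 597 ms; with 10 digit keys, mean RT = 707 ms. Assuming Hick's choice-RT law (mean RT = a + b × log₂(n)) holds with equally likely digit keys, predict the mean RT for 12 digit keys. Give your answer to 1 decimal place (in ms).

RT is linear in log₂ n, so two points fix the line:
  b = (707 − 597) / (log₂ 10 − log₂ 5) = 110 / (3.3219 − 2.3219) = 110.000 ms/bit
  a = 597 − 110.000 × 2.3219 = 341.588 ms
Then RT(12) = 341.588 + 110.000 × log₂ 12 = 341.588 + 110.000 × 3.5850 ≈ 735.934 ms.

735.9 ms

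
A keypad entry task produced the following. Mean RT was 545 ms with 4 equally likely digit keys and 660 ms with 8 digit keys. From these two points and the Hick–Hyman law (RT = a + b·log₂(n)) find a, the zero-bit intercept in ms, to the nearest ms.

315 ms

b = (RT₂ − RT₁)/(log₂ n₂ − log₂ n₁) = (660 − 545)/(3 − 2) = 115 ms/bit.
a = RT₁ − b·log₂ n₁ = 545 − 115 × 2 = 315.000 ms.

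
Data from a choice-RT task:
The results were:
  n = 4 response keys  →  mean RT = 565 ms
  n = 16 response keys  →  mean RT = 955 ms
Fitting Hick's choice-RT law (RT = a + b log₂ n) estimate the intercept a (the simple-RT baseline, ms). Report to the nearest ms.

175 ms

The slope on a log₂ axis is (955 − 565) / (4 − 2) = 195 ms/bit.
Intercept: a = 565 − 195·log₂(4) = 175.000 ms.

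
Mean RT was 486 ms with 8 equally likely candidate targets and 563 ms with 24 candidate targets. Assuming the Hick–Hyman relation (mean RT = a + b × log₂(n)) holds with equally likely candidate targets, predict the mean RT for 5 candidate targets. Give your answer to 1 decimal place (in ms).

With log₂ n on the abscissa the relation is linear; from the two conditions:
  b = (563 − 486) / (log₂ 24 − log₂ 8) = 77 / (4.5850 − 3) = 48.582 ms/bit
  a = 486 − 48.582 × 3 = 340.255 ms
Then RT(5) = 340.255 + 48.582 × log₂ 5 = 340.255 + 48.582 × 2.3219 ≈ 453.058 ms.

453.1 ms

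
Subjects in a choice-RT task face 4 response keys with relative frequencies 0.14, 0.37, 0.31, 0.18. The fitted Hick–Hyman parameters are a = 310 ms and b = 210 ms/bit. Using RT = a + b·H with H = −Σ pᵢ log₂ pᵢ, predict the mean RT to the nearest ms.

708 ms

H = 0.14·log₂(1/0.14) + 0.37·log₂(1/0.37) + 0.31·log₂(1/0.31) + 0.18·log₂(1/0.18) = 1.8969 bits.
RT = 310 + 210 × 1.8969 = 708.36 ms.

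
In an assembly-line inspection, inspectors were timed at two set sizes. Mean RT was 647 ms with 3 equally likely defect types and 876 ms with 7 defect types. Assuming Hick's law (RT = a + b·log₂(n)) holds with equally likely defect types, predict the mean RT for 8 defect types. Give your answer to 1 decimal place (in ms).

RT is linear in log₂ n, so two points fix the line:
  b = (876 − 647) / (log₂ 7 − log₂ 3) = 229 / (2.8074 − 1.5850) = 187.338 ms/bit
  a = 647 − 187.338 × 1.5850 = 350.077 ms
Then RT(8) = 350.077 + 187.338 × log₂ 8 = 350.077 + 187.338 × 3 ≈ 912.090 ms.

912.1 ms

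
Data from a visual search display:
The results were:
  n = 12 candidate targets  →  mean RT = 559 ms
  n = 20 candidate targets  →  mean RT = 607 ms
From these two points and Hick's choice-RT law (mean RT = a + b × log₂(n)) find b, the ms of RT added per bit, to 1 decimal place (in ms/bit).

The slope on a log₂ axis is (607 − 559) / (4.3219 − 3.5850) = 65.132 ms/bit.

65.1 ms/bit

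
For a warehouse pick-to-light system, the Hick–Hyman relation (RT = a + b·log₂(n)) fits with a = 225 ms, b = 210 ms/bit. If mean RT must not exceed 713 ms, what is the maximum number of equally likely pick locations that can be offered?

5

210·log₂ n ≤ 713 − 225 = 488, giving log₂ n ≤ 2.3238 and n ≤ 5.007. The largest whole number is 5.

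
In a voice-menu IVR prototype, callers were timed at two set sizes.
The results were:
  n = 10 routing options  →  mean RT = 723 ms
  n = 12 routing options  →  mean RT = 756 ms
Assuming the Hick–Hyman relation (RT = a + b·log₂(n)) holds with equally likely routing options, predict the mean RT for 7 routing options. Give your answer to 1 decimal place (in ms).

Fit slope and intercept:
  b = (756 − 723) / (log₂ 12 − log₂ 10) = 33 / (3.5850 − 3.3219) = 125.459 ms/bit
  a = 723 − 125.459 × 3.3219 = 306.235 ms
Then RT(7) = 306.235 + 125.459 × log₂ 7 = 306.235 + 125.459 × 2.8074 ≈ 658.442 ms.

658.4 ms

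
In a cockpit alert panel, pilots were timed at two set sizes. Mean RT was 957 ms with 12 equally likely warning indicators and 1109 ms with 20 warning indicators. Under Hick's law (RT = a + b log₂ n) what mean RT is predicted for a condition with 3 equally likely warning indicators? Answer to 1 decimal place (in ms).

544.5 ms

Fit slope and intercept:
  b = (1109 − 957) / (log₂ 20 − log₂ 12) = 152 / (4.3219 − 3.5850) = 206.251 ms/bit
  a = 957 − 206.251 × 3.5850 = 217.597 ms
Then RT(3) = 217.597 + 206.251 × log₂ 3 = 217.597 + 206.251 × 1.5850 ≈ 544.498 ms.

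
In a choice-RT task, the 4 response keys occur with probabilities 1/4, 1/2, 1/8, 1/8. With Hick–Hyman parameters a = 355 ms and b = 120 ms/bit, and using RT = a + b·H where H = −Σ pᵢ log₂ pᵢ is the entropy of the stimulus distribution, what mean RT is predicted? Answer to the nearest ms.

Each term −pᵢ log₂ pᵢ: 0.25·2 + 0.5·1 + 0.125·3 + 0.125·3; summed, H = 1.750 bits.
Mean RT = a + bH = 355 + 120·1.750 = 565.00 ms.

565 ms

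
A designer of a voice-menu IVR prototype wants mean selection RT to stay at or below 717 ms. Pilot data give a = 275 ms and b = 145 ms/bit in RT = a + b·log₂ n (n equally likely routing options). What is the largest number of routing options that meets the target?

Set 275 + 145·log₂ n ≤ 717 → log₂ n ≤ (717 − 275)/145 = 3.0483.
So n ≤ 2^3.0483 = 8.272; the largest integer n is 8.

8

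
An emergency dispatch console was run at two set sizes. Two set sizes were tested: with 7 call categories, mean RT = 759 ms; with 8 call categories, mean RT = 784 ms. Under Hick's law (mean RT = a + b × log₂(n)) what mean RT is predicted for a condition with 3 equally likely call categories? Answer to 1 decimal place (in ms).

600.4 ms

Solve the two-equation system in a and b:
  b = (784 − 759) / (log₂ 8 − log₂ 7) = 25 / (3 − 2.8074) = 129.772 ms/bit
  a = 759 − 129.772 × 2.8074 = 394.683 ms
Then RT(3) = 394.683 + 129.772 × log₂ 3 = 394.683 + 129.772 × 1.5850 ≈ 600.367 ms.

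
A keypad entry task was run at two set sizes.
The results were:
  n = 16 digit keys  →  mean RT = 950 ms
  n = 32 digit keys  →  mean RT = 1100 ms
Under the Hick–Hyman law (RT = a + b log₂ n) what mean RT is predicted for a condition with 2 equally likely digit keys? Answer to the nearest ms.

500 ms

With log₂ n on the abscissa the relation is linear; from the two conditions:
  b = (1100 − 950) / (log₂ 32 − log₂ 16) = 150 / (5 − 4) = 150 ms/bit
  a = 950 − 150 × 4 = 350 ms
Then RT(2) = 350 + 150 × log₂ 2 = 350 + 150 × 1 ≈ 500.000 ms.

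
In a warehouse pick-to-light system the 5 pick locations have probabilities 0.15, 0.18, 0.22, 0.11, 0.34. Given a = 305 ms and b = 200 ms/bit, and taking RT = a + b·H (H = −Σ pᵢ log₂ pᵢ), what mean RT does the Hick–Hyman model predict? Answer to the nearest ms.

748 ms

H = 0.15·log₂(1/0.15) + 0.18·log₂(1/0.18) + 0.22·log₂(1/0.22) + 0.11·log₂(1/0.11) + 0.34·log₂(1/0.34) = 2.2159 bits.
RT = 305 + 200 × 2.2159 = 748.18 ms.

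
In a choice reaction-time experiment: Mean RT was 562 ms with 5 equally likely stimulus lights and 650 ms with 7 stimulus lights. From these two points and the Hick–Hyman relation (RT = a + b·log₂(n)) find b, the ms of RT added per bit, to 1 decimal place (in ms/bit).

181.3 ms/bit

b = (RT₂ − RT₁)/(log₂ n₂ − log₂ n₁) = (650 − 562)/(2.8074 − 2.3219) = 181.284 ms/bit.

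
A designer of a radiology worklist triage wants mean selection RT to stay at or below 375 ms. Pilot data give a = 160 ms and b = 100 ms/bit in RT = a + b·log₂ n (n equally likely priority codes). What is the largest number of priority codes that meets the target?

4

100·log₂ n ≤ 375 − 160 = 215, giving log₂ n ≤ 2.1500 and n ≤ 4.438. The largest whole number is 4.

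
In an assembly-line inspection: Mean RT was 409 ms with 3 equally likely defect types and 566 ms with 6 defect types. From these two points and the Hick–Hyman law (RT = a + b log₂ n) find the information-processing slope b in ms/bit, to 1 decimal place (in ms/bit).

The slope on a log₂ axis is (566 − 409) / (2.5850 − 1.5850) = 157.000 ms/bit.

157.0 ms/bit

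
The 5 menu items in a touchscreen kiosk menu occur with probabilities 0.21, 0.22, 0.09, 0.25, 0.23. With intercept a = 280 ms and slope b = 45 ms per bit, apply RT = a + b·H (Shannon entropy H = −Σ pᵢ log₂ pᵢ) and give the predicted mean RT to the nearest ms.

Entropy contributions −pᵢ log₂ pᵢ: 0.4728, 0.4806, 0.3127, 0.5000, 0.4877; sum H = 2.2537 bits.
RT = a + bH = 280 + 45·2.2537 = 381.42 ms.

381 ms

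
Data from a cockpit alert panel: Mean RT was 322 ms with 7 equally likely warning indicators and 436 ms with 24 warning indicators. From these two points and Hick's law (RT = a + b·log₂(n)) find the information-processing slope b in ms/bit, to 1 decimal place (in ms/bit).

64.1 ms/bit

b = (RT₂ − RT₁)/(log₂ n₂ − log₂ n₁) = (436 − 322)/(4.5850 − 2.8074) = 64.131 ms/bit.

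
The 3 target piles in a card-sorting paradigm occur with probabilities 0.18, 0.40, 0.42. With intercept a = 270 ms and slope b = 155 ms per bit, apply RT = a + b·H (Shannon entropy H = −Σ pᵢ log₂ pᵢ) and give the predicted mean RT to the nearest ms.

Entropy contributions −pᵢ log₂ pᵢ: 0.4453, 0.5288, 0.5256; sum H = 1.4997 bits.
RT = a + bH = 270 + 155·1.4997 = 502.46 ms.

502 ms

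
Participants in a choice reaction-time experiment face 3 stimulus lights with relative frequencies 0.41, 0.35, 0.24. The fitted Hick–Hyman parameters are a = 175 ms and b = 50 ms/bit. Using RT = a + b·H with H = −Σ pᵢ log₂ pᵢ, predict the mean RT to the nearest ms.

H = 0.41·log₂(1/0.41) + 0.35·log₂(1/0.35) + 0.24·log₂(1/0.24) = 1.5516 bits.
RT = 175 + 50 × 1.5516 = 252.58 ms.

253 ms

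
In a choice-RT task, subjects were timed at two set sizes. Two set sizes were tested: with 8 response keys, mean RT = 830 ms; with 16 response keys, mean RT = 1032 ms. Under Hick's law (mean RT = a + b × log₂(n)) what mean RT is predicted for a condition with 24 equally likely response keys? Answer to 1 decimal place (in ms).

Fit slope and intercept:
  b = (1032 − 830) / (log₂ 16 − log₂ 8) = 202 / (4 − 3) = 202.000 ms/bit
  a = 830 − 202.000 × 3 = 224.000 ms
Then RT(24) = 224.000 + 202.000 × log₂ 24 = 224.000 + 202.000 × 4.5850 ≈ 1150.162 ms.

1150.2 ms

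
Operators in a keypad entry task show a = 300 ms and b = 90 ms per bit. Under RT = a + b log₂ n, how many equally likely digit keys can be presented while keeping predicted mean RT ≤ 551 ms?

90·log₂ n ≤ 551 − 300 = 251, giving log₂ n ≤ 2.7889 and n ≤ 6.911. The largest whole number is 6.

6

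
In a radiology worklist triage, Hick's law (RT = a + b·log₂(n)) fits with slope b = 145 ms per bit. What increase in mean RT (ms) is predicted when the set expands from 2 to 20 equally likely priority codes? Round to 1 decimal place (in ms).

The intercept a cancels: ΔRT = b·(log₂ n₂ − log₂ n₁) = b·log₂(n₂/n₁).
log₂(20) − log₂(2) = 4.3219 − 1 = 3.3219.
ΔRT = 145 × 3.3219 = 481.680 ms.

481.7 ms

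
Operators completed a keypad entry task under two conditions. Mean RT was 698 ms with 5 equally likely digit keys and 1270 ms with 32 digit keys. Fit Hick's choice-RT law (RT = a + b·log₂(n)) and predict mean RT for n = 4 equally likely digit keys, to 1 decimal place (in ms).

629.2 ms

With log₂ n on the abscissa the relation is linear; from the two conditions:
  b = (1270 − 698) / (log₂ 32 − log₂ 5) = 572 / (5 − 2.3219) = 213.586 ms/bit
  a = 698 − 213.586 × 2.3219 = 202.068 ms
Then RT(4) = 202.068 + 213.586 × log₂ 4 = 202.068 + 213.586 × 2 ≈ 629.241 ms.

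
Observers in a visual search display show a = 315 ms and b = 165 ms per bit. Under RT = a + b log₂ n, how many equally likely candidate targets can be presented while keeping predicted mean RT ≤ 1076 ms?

165·log₂ n ≤ 1076 − 315 = 761, giving log₂ n ≤ 4.6121 and n ≤ 24.456. The largest whole number is 24.

24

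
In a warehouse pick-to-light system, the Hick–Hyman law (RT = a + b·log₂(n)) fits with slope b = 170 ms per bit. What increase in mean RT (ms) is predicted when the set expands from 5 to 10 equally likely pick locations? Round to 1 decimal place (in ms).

ΔRT = (a + b log₂ n₂) − (a + b log₂ n₁) = b·(log₂ n₂ − log₂ n₁).
log₂(10) − log₂(5) = log₂(10/5) = log₂(2) = 1.
ΔRT = 170 × 1.0000 = 170.000 ms.

170.0 ms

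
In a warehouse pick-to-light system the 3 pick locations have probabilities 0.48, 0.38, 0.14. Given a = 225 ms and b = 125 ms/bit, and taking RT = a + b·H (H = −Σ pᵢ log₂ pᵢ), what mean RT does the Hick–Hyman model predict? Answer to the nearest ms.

Entropy contributions −pᵢ log₂ pᵢ: 0.5083, 0.5305, 0.3971; sum H = 1.4358 bits.
RT = a + bH = 225 + 125·1.4358 = 404.48 ms.

404 ms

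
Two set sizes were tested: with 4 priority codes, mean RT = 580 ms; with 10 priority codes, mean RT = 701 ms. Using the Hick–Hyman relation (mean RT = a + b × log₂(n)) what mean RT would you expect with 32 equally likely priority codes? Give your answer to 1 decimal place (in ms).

RT is linear in log₂ n, so two points fix the line:
  b = (701 − 580) / (log₂ 10 − log₂ 4) = 121 / (3.3219 − 2) = 91.533 ms/bit
  a = 580 − 91.533 × 2 = 396.934 ms
Then RT(32) = 396.934 + 91.533 × log₂ 32 = 396.934 + 91.533 × 5 ≈ 854.599 ms.

854.6 ms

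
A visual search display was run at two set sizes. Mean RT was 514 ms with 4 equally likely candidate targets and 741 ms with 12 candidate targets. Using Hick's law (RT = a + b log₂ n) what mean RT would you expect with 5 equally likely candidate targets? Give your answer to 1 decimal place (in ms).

560.1 ms

RT is linear in log₂ n, so two points fix the line:
  b = (741 − 514) / (log₂ 12 − log₂ 4) = 227 / (3.5850 − 2) = 143.221 ms/bit
  a = 514 − 143.221 × 2 = 227.558 ms
Then RT(5) = 227.558 + 143.221 × log₂ 5 = 227.558 + 143.221 × 2.3219 ≈ 560.107 ms.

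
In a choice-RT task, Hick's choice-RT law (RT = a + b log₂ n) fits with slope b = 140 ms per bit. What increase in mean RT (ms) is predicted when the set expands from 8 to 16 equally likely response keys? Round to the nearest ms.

Only the slope matters, since a is common to both: ΔRT = b·log₂(n₂/n₁).
log₂(16) − log₂(8) = log₂(16/8) = log₂(2) = 1.
ΔRT = 140 × 1.0000 = 140.000 ms.

140 ms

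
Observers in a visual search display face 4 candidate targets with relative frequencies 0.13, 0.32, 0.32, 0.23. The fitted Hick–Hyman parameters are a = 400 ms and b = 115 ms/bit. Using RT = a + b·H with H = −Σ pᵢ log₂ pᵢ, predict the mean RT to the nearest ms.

621 ms

Entropy contributions −pᵢ log₂ pᵢ: 0.3826, 0.5260, 0.5260, 0.4877; sum H = 1.9224 bits.
RT = a + bH = 400 + 115·1.9224 = 621.07 ms.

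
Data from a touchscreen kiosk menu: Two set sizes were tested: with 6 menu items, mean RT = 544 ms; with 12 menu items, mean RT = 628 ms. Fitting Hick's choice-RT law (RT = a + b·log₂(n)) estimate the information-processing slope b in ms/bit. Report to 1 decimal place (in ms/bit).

The slope on a log₂ axis is (628 − 544) / (3.5850 − 2.5850) = 84.000 ms/bit.

84.0 ms/bit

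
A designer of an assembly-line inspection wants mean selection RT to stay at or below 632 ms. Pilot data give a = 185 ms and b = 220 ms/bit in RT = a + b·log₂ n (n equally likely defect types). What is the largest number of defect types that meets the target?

4

220·log₂ n ≤ 632 − 185 = 447, giving log₂ n ≤ 2.0318 and n ≤ 4.089. The largest whole number is 4.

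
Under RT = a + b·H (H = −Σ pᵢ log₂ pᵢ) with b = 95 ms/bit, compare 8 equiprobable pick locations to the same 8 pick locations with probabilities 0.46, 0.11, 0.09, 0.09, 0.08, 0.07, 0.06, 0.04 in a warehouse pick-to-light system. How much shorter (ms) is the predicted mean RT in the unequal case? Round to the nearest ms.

49 ms

The RT saving is b·ΔH. Equiprobable H₀ = log₂(8) = 3.0000 bits; with the given probabilities H = 2.4803 bits.
b·(H₀ − H) = 95 × (3.0000 − 2.4803) = 49.37 ms.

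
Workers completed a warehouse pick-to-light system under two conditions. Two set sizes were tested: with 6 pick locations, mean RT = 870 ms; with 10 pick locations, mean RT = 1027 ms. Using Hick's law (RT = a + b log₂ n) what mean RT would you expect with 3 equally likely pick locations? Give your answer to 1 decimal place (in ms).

657.0 ms

Fit slope and intercept:
  b = (1027 − 870) / (log₂ 10 − log₂ 6) = 157 / (3.3219 − 2.5850) = 213.036 ms/bit
  a = 870 − 213.036 × 2.5850 = 319.311 ms
Then RT(3) = 319.311 + 213.036 × log₂ 3 = 319.311 + 213.036 × 1.5850 ≈ 656.964 ms.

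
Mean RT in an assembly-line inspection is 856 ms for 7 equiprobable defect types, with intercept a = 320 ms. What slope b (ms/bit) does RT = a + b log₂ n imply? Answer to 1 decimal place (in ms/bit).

190.9 ms/bit

7 alternatives carry log₂ 7 = 2.8074 bits; the choice cost is 856 − 320 = 536 ms, so b = 536/2.8074 = 190.927 ms/bit.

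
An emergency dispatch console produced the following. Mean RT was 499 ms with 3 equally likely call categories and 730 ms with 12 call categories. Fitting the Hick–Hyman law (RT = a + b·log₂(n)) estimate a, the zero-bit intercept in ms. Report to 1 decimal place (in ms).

b = (RT₂ − RT₁)/(log₂ n₂ − log₂ n₁) = (730 − 499)/(3.5850 − 1.5850) = 115.500 ms/bit.
Intercept: a = 499 − 115.500·log₂(3) = 315.937 ms.

315.9 ms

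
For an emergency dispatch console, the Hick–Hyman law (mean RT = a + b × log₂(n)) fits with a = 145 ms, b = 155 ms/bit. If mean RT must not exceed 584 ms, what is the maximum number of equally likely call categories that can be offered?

Information budget: (584 − 145)/155 = 2.8323 bits, so n ≤ 2^2.8323 = 7.122 → at most 7.

7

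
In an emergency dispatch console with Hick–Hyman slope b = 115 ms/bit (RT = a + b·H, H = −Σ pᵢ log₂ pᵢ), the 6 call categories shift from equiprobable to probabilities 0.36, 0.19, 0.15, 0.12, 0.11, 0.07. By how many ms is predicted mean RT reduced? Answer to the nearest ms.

The RT saving is b·ΔH. Equiprobable H₀ = log₂(6) = 2.5850 bits; with the given probabilities H = 2.3823 bits.
b·(H₀ − H) = 115 × (2.5850 − 2.3823) = 23.31 ms.

23 ms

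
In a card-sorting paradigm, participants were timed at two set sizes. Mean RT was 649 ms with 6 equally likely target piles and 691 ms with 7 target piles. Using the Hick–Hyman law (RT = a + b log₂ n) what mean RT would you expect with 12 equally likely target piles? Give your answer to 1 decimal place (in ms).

837.9 ms

Fit slope and intercept:
  b = (691 − 649) / (log₂ 7 − log₂ 6) = 42 / (2.8074 − 2.5850) = 188.855 ms/bit
  a = 649 − 188.855 × 2.5850 = 160.816 ms
Then RT(12) = 160.816 + 188.855 × log₂ 12 = 160.816 + 188.855 × 3.5850 ≈ 837.855 ms.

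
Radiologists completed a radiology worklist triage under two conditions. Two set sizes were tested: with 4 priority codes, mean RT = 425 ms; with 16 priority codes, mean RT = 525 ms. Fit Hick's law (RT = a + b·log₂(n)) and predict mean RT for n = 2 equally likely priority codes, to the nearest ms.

375 ms

RT is linear in log₂ n, so two points fix the line:
  b = (525 − 425) / (log₂ 16 − log₂ 4) = 100 / (4 − 2) = 50 ms/bit
  a = 425 − 50 × 2 = 325 ms
Then RT(2) = 325 + 50 × log₂ 2 = 325 + 50 × 1 ≈ 375.000 ms.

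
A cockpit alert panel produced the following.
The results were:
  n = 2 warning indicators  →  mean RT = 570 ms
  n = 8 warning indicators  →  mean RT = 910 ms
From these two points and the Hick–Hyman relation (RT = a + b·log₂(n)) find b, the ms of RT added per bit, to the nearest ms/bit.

170 ms/bit

The slope on a log₂ axis is (910 − 570) / (3 − 1) = 170 ms/bit.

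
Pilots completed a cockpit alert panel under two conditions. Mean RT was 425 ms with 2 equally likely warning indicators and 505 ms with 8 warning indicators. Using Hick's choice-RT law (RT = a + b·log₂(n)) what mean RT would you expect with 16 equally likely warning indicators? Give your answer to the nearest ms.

545 ms

With log₂ n on the abscissa the relation is linear; from the two conditions:
  b = (505 − 425) / (log₂ 8 − log₂ 2) = 80 / (3 − 1) = 40 ms/bit
  a = 425 − 40 × 1 = 385 ms
Then RT(16) = 385 + 40 × log₂ 16 = 385 + 40 × 4 ≈ 545.000 ms.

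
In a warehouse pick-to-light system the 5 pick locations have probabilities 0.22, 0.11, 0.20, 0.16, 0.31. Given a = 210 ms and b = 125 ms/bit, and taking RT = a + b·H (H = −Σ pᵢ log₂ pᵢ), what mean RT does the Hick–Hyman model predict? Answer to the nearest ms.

H = 0.22·log₂(1/0.22) + 0.11·log₂(1/0.11) + 0.20·log₂(1/0.20) + 0.16·log₂(1/0.16) + 0.31·log₂(1/0.31) = 2.2421 bits.
RT = 210 + 125 × 2.2421 = 490.26 ms.

490 ms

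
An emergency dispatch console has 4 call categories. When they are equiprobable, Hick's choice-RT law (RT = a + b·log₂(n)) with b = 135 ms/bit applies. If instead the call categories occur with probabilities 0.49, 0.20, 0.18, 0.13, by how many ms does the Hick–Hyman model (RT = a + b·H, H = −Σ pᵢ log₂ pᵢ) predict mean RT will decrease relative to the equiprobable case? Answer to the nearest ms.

Equiprobable entropy H₀ = log₂ 4 = 2.0000 bits.
Skewed entropy H = −Σ pᵢ log₂ pᵢ = 1.7966 bits.
ΔRT = b·(H₀ − H) = 135 × 0.2034 = 27.46 ms.

27 ms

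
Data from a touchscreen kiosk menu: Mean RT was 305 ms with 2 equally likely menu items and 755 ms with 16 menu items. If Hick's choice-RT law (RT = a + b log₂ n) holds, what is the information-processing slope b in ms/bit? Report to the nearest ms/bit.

Slope: b = (755 − 305) / (log₂ 16 − log₂ 2) = 450/3.0000 = 150 ms/bit.

150 ms/bit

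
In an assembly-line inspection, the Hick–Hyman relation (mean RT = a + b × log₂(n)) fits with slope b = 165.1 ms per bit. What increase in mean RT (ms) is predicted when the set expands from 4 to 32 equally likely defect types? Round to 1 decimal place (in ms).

495.3 ms

The intercept a cancels: ΔRT = b·(log₂ n₂ − log₂ n₁) = b·log₂(n₂/n₁).
log₂(32) − log₂(4) = log₂(32/4) = log₂(8) = 3.
ΔRT = 165.1 × 3.0000 = 495.300 ms.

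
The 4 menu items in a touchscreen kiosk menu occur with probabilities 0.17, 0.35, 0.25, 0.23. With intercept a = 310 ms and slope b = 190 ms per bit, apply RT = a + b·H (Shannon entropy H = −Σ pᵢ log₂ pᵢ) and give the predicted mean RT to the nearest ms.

681 ms

Entropy contributions −pᵢ log₂ pᵢ: 0.4346, 0.5301, 0.5000, 0.4877; sum H = 1.9524 bits.
RT = a + bH = 310 + 190·1.9524 = 680.95 ms.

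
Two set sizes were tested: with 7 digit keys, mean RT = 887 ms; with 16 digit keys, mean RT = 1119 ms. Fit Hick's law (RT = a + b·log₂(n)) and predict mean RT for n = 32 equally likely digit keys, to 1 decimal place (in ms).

1313.5 ms

RT is linear in log₂ n, so two points fix the line:
  b = (1119 − 887) / (log₂ 16 − log₂ 7) = 232 / (4 − 2.8074) = 194.526 ms/bit
  a = 887 − 194.526 × 2.8074 = 340.898 ms
Then RT(32) = 340.898 + 194.526 × log₂ 32 = 340.898 + 194.526 × 5 ≈ 1313.526 ms.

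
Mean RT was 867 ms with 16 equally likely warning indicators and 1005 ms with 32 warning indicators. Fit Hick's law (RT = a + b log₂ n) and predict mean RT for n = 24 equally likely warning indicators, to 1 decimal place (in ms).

With log₂ n on the abscissa the relation is linear; from the two conditions:
  b = (1005 − 867) / (log₂ 32 − log₂ 16) = 138 / (5 − 4) = 138.000 ms/bit
  a = 867 − 138.000 × 4 = 315.000 ms
Then RT(24) = 315.000 + 138.000 × log₂ 24 = 315.000 + 138.000 × 4.5850 ≈ 947.725 ms.

947.7 ms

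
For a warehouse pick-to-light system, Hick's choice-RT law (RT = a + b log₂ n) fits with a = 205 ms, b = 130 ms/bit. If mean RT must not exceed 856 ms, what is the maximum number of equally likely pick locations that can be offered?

32

Set 205 + 130·log₂ n ≤ 856 → log₂ n ≤ (856 − 205)/130 = 5.0077.
So n ≤ 2^5.0077 = 32.171; the largest integer n is 32.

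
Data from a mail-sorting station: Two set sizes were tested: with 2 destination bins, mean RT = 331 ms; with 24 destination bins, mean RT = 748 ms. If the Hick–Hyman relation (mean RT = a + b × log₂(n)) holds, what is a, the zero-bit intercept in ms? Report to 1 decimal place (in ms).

The slope on a log₂ axis is (748 − 331) / (4.5850 − 1) = 116.319 ms/bit.
Intercept: a = 331 − 116.319·log₂(2) = 214.681 ms.

214.7 ms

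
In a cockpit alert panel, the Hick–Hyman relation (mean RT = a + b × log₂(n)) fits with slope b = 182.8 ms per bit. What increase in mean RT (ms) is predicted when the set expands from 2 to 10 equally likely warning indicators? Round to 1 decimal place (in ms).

ΔRT = (a + b log₂ n₂) − (a + b log₂ n₁) = b·(log₂ n₂ − log₂ n₁).
log₂(10) − log₂(2) = 3.3219 − 1 = 2.3219.
ΔRT = 182.8 × 2.3219 = 424.448 ms.

424.4 ms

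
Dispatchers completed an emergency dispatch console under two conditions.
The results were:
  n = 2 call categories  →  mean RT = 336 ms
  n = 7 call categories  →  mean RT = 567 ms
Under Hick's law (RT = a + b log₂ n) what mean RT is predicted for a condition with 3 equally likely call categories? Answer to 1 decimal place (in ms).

410.8 ms

RT is linear in log₂ n, so two points fix the line:
  b = (567 − 336) / (log₂ 7 − log₂ 2) = 231 / (2.8074 − 1) = 127.811 ms/bit
  a = 336 − 127.811 × 1 = 208.189 ms
Then RT(3) = 208.189 + 127.811 × log₂ 3 = 208.189 + 127.811 × 1.5850 ≈ 410.765 ms.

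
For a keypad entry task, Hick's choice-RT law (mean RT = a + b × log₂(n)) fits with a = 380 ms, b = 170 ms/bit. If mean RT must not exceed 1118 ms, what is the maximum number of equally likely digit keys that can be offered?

20

Set 380 + 170·log₂ n ≤ 1118 → log₂ n ≤ (1118 − 380)/170 = 4.3412.
So n ≤ 2^4.3412 = 20.269; the largest integer n is 20.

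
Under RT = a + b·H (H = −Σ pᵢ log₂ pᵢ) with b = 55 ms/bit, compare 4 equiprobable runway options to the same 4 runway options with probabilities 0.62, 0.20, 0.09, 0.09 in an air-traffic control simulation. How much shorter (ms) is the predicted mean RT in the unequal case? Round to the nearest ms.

27 ms

Equiprobable entropy H₀ = log₂ 4 = 2.0000 bits.
Skewed entropy H = −Σ pᵢ log₂ pᵢ = 1.5173 bits.
ΔRT = b·(H₀ − H) = 55 × 0.4827 = 26.55 ms.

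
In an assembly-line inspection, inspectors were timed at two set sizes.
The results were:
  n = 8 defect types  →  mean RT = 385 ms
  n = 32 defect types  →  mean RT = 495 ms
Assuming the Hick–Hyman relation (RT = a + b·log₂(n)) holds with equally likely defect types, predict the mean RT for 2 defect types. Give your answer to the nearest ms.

RT is linear in log₂ n, so two points fix the line:
  b = (495 − 385) / (log₂ 32 − log₂ 8) = 110 / (5 − 3) = 55 ms/bit
  a = 385 − 55 × 3 = 220 ms
Then RT(2) = 220 + 55 × log₂ 2 = 220 + 55 × 1 ≈ 275.000 ms.

275 ms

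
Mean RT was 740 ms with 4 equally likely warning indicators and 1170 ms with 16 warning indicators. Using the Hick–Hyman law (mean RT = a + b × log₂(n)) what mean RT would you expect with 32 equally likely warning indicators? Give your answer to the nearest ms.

Solve the two-equation system in a and b:
  b = (1170 − 740) / (log₂ 16 − log₂ 4) = 430 / (4 − 2) = 215 ms/bit
  a = 740 − 215 × 2 = 310 ms
Then RT(32) = 310 + 215 × log₂ 32 = 310 + 215 × 5 ≈ 1385.000 ms.

1385 ms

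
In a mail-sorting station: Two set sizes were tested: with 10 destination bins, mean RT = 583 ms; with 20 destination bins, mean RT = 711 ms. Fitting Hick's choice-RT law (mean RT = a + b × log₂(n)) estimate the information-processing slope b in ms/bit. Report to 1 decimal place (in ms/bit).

128.0 ms/bit

b = (RT₂ − RT₁)/(log₂ n₂ − log₂ n₁) = (711 − 583)/(4.3219 − 3.3219) = 128.000 ms/bit.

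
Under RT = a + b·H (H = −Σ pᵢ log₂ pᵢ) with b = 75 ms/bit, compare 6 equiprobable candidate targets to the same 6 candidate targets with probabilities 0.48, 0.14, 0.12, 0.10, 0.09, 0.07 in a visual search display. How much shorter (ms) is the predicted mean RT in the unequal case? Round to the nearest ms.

Equiprobable entropy H₀ = log₂ 6 = 2.5850 bits.
Skewed entropy H = −Σ pᵢ log₂ pᵢ = 2.1858 bits.
ΔRT = b·(H₀ − H) = 75 × 0.3991 = 29.93 ms.

30 ms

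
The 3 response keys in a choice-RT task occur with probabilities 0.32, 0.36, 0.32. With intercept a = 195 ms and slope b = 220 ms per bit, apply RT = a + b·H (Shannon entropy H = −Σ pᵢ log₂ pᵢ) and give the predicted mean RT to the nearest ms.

H = 0.32·log₂(1/0.32) + 0.36·log₂(1/0.36) + 0.32·log₂(1/0.32) = 1.5827 bits.
RT = 195 + 220 × 1.5827 = 543.19 ms.

543 ms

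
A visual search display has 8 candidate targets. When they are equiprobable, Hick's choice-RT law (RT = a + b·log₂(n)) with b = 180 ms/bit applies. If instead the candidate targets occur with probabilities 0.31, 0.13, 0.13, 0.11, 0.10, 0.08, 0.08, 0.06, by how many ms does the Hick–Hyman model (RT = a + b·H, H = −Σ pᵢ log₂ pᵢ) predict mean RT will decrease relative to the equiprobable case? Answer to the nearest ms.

36 ms

The RT saving is b·ΔH. Equiprobable H₀ = log₂(8) = 3.0000 bits; with the given probabilities H = 2.7981 bits.
b·(H₀ − H) = 180 × (3.0000 − 2.7981) = 36.34 ms.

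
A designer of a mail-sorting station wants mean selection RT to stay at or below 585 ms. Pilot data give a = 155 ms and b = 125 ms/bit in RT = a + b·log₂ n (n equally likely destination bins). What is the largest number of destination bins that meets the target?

Information budget: (585 − 155)/125 = 3.4400 bits, so n ≤ 2^3.4400 = 10.853 → at most 10.

10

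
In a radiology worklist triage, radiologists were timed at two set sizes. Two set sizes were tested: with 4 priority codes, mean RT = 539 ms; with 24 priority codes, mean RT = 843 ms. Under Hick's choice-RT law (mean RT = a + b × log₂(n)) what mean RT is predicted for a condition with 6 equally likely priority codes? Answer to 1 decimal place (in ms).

607.8 ms

Solve the two-equation system in a and b:
  b = (843 − 539) / (log₂ 24 − log₂ 4) = 304 / (4.5850 − 2) = 117.603 ms/bit
  a = 539 − 117.603 × 2 = 303.793 ms
Then RT(6) = 303.793 + 117.603 × log₂ 6 = 303.793 + 117.603 × 2.5850 ≈ 607.793 ms.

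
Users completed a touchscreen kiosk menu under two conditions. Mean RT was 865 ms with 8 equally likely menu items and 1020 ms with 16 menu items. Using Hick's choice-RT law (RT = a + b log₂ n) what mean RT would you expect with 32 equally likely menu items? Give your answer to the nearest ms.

With log₂ n on the abscissa the relation is linear; from the two conditions:
  b = (1020 − 865) / (log₂ 16 − log₂ 8) = 155 / (4 − 3) = 155 ms/bit
  a = 865 − 155 × 3 = 400 ms
Then RT(32) = 400 + 155 × log₂ 32 = 400 + 155 × 5 ≈ 1175.000 ms.

1175 ms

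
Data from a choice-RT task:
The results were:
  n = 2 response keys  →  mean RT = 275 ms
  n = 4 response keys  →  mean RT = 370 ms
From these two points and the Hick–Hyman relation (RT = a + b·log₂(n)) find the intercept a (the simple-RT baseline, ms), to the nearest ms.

180 ms

The slope on a log₂ axis is (370 − 275) / (2 − 1) = 95 ms/bit.
a = RT₁ − b·log₂ n₁ = 275 − 95 × 1 = 180.000 ms.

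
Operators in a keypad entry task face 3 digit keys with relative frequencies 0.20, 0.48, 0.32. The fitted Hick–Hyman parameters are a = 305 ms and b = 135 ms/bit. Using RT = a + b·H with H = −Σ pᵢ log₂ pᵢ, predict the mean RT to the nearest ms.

507 ms

Entropy contributions −pᵢ log₂ pᵢ: 0.4644, 0.5083, 0.5260; sum H = 1.4987 bits.
RT = a + bH = 305 + 135·1.4987 = 507.32 ms.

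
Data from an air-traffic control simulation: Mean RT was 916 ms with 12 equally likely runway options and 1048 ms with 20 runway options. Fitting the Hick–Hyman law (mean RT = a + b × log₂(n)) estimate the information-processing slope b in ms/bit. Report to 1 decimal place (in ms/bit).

The slope on a log₂ axis is (1048 − 916) / (4.3219 − 3.5850) = 179.113 ms/bit.

179.1 ms/bit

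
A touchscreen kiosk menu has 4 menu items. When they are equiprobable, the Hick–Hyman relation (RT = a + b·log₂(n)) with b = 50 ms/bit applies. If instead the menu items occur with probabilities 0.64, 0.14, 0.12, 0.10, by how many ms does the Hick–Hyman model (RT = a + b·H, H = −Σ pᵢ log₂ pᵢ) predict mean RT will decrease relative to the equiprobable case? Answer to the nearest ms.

25 ms

The RT saving is b·ΔH. Equiprobable H₀ = log₂(4) = 2.0000 bits; with the given probabilities H = 1.5084 bits.
b·(H₀ − H) = 50 × (2.0000 − 1.5084) = 24.58 ms.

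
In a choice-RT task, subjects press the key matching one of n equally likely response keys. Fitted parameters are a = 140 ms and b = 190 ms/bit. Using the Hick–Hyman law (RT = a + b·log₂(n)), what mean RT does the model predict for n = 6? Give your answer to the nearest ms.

log₂(6) = 2.5850 bits, so RT = 140 + 190 × 2.5850 ≈ 631.143 ms.

631 ms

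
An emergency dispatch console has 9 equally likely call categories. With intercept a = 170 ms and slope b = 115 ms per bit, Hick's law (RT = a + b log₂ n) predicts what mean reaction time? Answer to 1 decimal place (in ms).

log₂(9) = 3.1699 bits, so RT = 170 + 115 × 3.1699 ≈ 534.541 ms.

534.5 ms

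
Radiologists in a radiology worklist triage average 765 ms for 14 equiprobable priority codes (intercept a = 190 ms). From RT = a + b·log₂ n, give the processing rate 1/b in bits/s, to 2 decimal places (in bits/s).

b = (765 − 190)/log₂ 14 = 575/3.8074 = 151.023 ms per bit = 0.15102 s/bit; the reciprocal is 6.621 bits/s.

6.62 bits/s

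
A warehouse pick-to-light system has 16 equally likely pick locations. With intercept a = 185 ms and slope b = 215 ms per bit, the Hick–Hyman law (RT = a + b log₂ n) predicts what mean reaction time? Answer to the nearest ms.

1045 ms

log₂(16) = 4 bits, so RT = 185 + 215 × 4 ≈ 1045.000 ms.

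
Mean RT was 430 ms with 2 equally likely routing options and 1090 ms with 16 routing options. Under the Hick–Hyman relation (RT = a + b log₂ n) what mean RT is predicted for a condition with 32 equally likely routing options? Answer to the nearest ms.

1310 ms

With log₂ n on the abscissa the relation is linear; from the two conditions:
  b = (1090 − 430) / (log₂ 16 − log₂ 2) = 660 / (4 − 1) = 220 ms/bit
  a = 430 − 220 × 1 = 210 ms
Then RT(32) = 210 + 220 × log₂ 32 = 210 + 220 × 5 ≈ 1310.000 ms.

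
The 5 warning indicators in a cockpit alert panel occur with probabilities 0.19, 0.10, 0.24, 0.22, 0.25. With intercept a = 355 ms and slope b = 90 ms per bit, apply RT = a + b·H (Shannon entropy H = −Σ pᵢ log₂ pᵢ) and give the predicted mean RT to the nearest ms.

559 ms

H = 0.19·log₂(1/0.19) + 0.10·log₂(1/0.10) + 0.24·log₂(1/0.24) + 0.22·log₂(1/0.22) + 0.25·log₂(1/0.25) = 2.2621 bits.
RT = 355 + 90 × 2.2621 = 558.59 ms.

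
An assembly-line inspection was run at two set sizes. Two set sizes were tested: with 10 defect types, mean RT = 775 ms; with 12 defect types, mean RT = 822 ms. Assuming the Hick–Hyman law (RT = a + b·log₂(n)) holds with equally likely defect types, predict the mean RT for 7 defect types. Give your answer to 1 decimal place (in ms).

683.1 ms

RT is linear in log₂ n, so two points fix the line:
  b = (822 − 775) / (log₂ 12 − log₂ 10) = 47 / (3.5850 − 3.3219) = 178.684 ms/bit
  a = 775 − 178.684 × 3.3219 = 181.425 ms
Then RT(7) = 181.425 + 178.684 × log₂ 7 = 181.425 + 178.684 × 2.8074 ≈ 683.054 ms.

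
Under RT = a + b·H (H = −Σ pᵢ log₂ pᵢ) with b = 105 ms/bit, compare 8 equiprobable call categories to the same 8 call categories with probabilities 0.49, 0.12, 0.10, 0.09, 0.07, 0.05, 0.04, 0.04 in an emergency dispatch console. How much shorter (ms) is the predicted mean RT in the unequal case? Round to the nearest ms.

66 ms

Equiprobable entropy H₀ = log₂ 8 = 3.0000 bits.
Skewed entropy H = −Σ pᵢ log₂ pᵢ = 2.3724 bits.
ΔRT = b·(H₀ − H) = 105 × 0.6276 = 65.90 ms.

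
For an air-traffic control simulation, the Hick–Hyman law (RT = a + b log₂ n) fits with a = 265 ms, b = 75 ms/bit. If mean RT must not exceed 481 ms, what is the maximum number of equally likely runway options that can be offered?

7

Information budget: (481 − 265)/75 = 2.8800 bits, so n ≤ 2^2.8800 = 7.362 → at most 7.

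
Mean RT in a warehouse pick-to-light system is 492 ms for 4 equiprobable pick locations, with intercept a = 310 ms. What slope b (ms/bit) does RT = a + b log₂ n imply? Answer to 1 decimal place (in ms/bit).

b = (492 − 310) / log₂(4) = 182 / 2 = 91.000 ms/bit.

91.0 ms/bit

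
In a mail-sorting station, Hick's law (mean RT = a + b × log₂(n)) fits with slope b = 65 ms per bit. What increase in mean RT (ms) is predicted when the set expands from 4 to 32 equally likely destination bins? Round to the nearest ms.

195 ms

ΔRT = (a + b log₂ n₂) − (a + b log₂ n₁) = b·(log₂ n₂ − log₂ n₁).
log₂(32) − log₂(4) = log₂(32/4) = log₂(8) = 3.
ΔRT = 65 × 3.0000 = 195.000 ms.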